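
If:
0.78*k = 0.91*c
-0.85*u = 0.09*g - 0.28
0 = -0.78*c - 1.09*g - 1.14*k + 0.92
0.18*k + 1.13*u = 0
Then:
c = -0.61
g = 2.03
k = -0.72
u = 0.11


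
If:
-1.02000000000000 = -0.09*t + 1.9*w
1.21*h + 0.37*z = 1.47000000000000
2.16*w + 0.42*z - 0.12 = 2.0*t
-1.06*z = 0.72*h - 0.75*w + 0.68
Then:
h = 1.94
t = -1.20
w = -0.59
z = -2.38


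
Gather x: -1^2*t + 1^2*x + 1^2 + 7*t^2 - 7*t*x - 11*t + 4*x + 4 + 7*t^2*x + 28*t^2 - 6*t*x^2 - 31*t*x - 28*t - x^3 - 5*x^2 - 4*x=35*t^2 - 40*t - x^3 + x^2*(-6*t - 5) + x*(7*t^2 - 38*t + 1) + 5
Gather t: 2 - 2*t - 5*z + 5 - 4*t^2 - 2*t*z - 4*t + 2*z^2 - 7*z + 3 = -4*t^2 + t*(-2*z - 6) + 2*z^2 - 12*z + 10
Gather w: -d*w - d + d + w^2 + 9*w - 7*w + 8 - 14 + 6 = w^2 + w*(2 - d)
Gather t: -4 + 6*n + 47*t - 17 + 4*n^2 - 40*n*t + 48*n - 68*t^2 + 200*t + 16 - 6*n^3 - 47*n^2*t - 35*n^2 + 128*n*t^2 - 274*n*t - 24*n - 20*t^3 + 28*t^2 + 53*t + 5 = -6*n^3 - 31*n^2 + 30*n - 20*t^3 + t^2*(128*n - 40) + t*(-47*n^2 - 314*n + 300)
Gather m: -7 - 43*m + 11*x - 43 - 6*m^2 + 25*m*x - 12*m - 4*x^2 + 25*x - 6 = -6*m^2 + m*(25*x - 55) - 4*x^2 + 36*x - 56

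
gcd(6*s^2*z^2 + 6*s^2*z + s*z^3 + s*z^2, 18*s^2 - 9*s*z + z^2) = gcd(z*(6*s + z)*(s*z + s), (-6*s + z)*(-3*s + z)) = 1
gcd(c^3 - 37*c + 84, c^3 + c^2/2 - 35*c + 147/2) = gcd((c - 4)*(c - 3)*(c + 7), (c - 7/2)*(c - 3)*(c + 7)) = c^2 + 4*c - 21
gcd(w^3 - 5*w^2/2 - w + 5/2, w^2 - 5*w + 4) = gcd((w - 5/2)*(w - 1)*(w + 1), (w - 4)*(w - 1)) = w - 1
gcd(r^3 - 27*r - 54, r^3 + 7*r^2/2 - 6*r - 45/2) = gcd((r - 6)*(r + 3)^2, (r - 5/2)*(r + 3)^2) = r^2 + 6*r + 9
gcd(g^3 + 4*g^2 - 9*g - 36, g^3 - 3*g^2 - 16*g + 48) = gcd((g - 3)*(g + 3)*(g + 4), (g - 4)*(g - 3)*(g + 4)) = g^2 + g - 12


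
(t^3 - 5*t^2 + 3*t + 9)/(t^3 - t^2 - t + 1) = (t^2 - 6*t + 9)/(t^2 - 2*t + 1)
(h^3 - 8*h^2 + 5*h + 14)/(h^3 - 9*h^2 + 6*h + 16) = (h - 7)/(h - 8)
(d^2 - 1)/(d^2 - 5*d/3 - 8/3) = 3*(d - 1)/(3*d - 8)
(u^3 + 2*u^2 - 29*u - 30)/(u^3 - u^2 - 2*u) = (u^2 + u - 30)/(u*(u - 2))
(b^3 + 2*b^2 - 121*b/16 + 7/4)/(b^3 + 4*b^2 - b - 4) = (b^2 - 2*b + 7/16)/(b^2 - 1)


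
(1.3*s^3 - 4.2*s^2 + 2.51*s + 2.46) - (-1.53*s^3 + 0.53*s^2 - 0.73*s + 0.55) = 2.83*s^3 - 4.73*s^2 + 3.24*s + 1.91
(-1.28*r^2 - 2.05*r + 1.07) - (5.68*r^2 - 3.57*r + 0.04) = -6.96*r^2 + 1.52*r + 1.03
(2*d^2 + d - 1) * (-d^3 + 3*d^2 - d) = -2*d^5 + 5*d^4 + 2*d^3 - 4*d^2 + d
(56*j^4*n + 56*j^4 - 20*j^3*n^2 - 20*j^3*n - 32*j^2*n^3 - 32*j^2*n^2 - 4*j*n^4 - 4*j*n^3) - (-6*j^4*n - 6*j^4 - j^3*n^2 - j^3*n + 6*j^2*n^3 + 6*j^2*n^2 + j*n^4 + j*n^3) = 62*j^4*n + 62*j^4 - 19*j^3*n^2 - 19*j^3*n - 38*j^2*n^3 - 38*j^2*n^2 - 5*j*n^4 - 5*j*n^3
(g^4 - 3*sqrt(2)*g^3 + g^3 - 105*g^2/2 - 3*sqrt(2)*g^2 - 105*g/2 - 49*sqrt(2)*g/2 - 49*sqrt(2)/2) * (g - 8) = g^5 - 7*g^4 - 3*sqrt(2)*g^4 - 121*g^3/2 + 21*sqrt(2)*g^3 - sqrt(2)*g^2/2 + 735*g^2/2 + 343*sqrt(2)*g/2 + 420*g + 196*sqrt(2)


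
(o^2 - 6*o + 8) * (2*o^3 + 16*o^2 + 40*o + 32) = 2*o^5 + 4*o^4 - 40*o^3 - 80*o^2 + 128*o + 256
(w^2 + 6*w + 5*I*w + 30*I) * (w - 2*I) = w^3 + 6*w^2 + 3*I*w^2 + 10*w + 18*I*w + 60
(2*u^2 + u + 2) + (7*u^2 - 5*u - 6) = 9*u^2 - 4*u - 4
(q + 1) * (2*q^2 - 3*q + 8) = 2*q^3 - q^2 + 5*q + 8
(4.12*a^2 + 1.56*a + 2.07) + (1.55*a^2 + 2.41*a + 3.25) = 5.67*a^2 + 3.97*a + 5.32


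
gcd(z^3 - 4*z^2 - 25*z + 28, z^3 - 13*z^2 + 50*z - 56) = z - 7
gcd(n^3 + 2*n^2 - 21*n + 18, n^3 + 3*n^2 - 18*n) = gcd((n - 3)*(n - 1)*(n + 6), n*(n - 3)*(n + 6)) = n^2 + 3*n - 18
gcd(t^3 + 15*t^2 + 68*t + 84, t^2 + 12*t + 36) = t + 6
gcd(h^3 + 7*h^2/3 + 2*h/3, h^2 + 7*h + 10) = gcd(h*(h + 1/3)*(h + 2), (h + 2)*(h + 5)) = h + 2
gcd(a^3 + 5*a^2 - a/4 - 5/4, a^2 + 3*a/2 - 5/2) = 1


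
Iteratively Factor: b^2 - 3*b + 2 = (b - 1)*(b - 2)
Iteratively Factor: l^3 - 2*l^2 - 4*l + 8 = (l + 2)*(l^2 - 4*l + 4) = (l - 2)*(l + 2)*(l - 2)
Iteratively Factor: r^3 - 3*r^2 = (r)*(r^2 - 3*r) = r*(r - 3)*(r)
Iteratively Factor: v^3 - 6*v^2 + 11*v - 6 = (v - 1)*(v^2 - 5*v + 6) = (v - 2)*(v - 1)*(v - 3)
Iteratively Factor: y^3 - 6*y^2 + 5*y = (y - 5)*(y^2 - y) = y*(y - 5)*(y - 1)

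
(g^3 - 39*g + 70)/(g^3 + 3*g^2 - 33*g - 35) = (g - 2)/(g + 1)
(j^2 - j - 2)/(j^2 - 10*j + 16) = (j + 1)/(j - 8)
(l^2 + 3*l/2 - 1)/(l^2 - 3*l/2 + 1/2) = (l + 2)/(l - 1)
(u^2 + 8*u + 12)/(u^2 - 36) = (u + 2)/(u - 6)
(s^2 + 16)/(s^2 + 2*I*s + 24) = (s + 4*I)/(s + 6*I)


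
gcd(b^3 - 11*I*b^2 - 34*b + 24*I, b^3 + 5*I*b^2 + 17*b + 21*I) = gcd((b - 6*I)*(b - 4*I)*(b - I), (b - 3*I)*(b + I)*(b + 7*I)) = 1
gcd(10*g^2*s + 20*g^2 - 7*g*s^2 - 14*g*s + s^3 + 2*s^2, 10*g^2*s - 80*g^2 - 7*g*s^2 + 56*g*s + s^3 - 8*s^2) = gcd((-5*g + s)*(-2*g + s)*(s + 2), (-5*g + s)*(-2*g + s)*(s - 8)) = 10*g^2 - 7*g*s + s^2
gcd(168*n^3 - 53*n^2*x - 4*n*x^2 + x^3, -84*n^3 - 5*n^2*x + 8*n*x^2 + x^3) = -21*n^2 + 4*n*x + x^2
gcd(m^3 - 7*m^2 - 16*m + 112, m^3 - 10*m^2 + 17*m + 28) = m^2 - 11*m + 28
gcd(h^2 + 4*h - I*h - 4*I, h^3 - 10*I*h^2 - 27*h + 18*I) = h - I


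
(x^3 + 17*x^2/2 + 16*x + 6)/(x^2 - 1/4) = 2*(x^2 + 8*x + 12)/(2*x - 1)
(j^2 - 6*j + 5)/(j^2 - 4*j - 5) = (j - 1)/(j + 1)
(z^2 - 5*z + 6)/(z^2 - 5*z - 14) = (-z^2 + 5*z - 6)/(-z^2 + 5*z + 14)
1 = 1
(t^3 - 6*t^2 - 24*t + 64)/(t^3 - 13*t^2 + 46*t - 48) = (t + 4)/(t - 3)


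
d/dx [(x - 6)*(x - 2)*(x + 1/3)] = 3*x^2 - 46*x/3 + 28/3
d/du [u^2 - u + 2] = 2*u - 1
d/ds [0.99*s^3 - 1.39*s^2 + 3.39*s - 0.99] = 2.97*s^2 - 2.78*s + 3.39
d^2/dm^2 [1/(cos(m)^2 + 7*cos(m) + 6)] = (-4*sin(m)^4 + 27*sin(m)^2 + 273*cos(m)/4 - 21*cos(3*m)/4 + 63)/((cos(m) + 1)^3*(cos(m) + 6)^3)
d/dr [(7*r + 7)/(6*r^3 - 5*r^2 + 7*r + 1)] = 7*(-12*r^3 - 13*r^2 + 10*r - 6)/(36*r^6 - 60*r^5 + 109*r^4 - 58*r^3 + 39*r^2 + 14*r + 1)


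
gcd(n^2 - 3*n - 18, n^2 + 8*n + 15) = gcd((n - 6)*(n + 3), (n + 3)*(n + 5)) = n + 3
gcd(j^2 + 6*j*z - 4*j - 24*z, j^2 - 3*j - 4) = j - 4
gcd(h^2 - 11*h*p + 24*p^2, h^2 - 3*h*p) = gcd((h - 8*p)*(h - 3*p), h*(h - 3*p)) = -h + 3*p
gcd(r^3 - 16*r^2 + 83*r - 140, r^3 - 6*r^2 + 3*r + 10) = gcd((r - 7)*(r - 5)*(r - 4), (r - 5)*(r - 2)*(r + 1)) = r - 5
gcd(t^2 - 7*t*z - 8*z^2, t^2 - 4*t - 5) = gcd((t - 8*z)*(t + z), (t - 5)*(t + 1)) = 1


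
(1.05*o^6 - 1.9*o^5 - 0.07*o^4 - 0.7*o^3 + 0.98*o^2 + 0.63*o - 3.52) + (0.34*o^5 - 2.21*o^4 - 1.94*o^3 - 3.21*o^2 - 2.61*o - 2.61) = 1.05*o^6 - 1.56*o^5 - 2.28*o^4 - 2.64*o^3 - 2.23*o^2 - 1.98*o - 6.13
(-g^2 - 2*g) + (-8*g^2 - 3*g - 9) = -9*g^2 - 5*g - 9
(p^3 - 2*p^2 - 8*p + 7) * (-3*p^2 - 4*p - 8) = -3*p^5 + 2*p^4 + 24*p^3 + 27*p^2 + 36*p - 56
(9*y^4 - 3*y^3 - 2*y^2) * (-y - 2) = -9*y^5 - 15*y^4 + 8*y^3 + 4*y^2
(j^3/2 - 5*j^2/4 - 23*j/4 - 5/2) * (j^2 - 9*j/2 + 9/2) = j^5/2 - 7*j^4/2 + 17*j^3/8 + 71*j^2/4 - 117*j/8 - 45/4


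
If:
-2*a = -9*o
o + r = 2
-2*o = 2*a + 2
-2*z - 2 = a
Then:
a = -9/11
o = -2/11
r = 24/11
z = -13/22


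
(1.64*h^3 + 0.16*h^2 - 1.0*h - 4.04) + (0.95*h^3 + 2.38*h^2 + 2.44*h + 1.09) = 2.59*h^3 + 2.54*h^2 + 1.44*h - 2.95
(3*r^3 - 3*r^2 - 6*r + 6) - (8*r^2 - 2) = 3*r^3 - 11*r^2 - 6*r + 8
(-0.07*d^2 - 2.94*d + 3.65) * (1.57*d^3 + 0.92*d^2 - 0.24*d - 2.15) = -0.1099*d^5 - 4.6802*d^4 + 3.0425*d^3 + 4.2141*d^2 + 5.445*d - 7.8475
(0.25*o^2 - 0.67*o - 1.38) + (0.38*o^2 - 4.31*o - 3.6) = 0.63*o^2 - 4.98*o - 4.98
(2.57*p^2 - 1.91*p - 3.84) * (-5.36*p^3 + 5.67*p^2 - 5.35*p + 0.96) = -13.7752*p^5 + 24.8095*p^4 - 3.9968*p^3 - 9.0871*p^2 + 18.7104*p - 3.6864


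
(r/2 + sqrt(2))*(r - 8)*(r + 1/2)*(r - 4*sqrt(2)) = r^4/2 - 15*r^3/4 - sqrt(2)*r^3 - 10*r^2 + 15*sqrt(2)*r^2/2 + 4*sqrt(2)*r + 60*r + 32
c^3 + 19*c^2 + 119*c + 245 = (c + 5)*(c + 7)^2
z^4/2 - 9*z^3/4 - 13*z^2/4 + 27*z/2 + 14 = (z/2 + 1/2)*(z - 4)*(z - 7/2)*(z + 2)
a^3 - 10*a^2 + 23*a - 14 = (a - 7)*(a - 2)*(a - 1)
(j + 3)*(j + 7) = j^2 + 10*j + 21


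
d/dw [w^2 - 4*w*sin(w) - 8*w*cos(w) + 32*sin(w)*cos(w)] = 8*w*sin(w) - 4*w*cos(w) + 2*w - 4*sin(w) - 8*cos(w) + 32*cos(2*w)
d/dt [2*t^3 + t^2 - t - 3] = 6*t^2 + 2*t - 1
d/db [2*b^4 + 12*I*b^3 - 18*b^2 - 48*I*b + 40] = 8*b^3 + 36*I*b^2 - 36*b - 48*I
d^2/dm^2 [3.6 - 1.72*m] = 0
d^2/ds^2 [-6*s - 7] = 0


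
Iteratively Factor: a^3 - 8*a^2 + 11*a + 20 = (a - 5)*(a^2 - 3*a - 4) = (a - 5)*(a - 4)*(a + 1)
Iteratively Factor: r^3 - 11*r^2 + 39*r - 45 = (r - 3)*(r^2 - 8*r + 15) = (r - 5)*(r - 3)*(r - 3)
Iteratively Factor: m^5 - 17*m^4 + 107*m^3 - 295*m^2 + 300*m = (m)*(m^4 - 17*m^3 + 107*m^2 - 295*m + 300) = m*(m - 3)*(m^3 - 14*m^2 + 65*m - 100) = m*(m - 4)*(m - 3)*(m^2 - 10*m + 25) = m*(m - 5)*(m - 4)*(m - 3)*(m - 5)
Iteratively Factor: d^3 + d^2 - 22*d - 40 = (d + 4)*(d^2 - 3*d - 10) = (d - 5)*(d + 4)*(d + 2)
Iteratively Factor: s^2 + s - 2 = (s + 2)*(s - 1)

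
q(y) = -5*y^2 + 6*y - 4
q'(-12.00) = 126.00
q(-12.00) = -796.00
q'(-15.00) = 156.00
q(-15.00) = -1219.00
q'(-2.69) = 32.90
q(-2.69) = -56.32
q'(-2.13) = 27.30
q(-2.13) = -39.46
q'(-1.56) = 21.60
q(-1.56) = -25.53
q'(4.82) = -42.20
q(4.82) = -91.24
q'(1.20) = -6.00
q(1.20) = -4.00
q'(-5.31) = 59.10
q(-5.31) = -176.84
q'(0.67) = -0.70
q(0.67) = -2.22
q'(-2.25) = 28.50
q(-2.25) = -42.81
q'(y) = 6 - 10*y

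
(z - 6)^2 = z^2 - 12*z + 36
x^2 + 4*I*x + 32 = (x - 4*I)*(x + 8*I)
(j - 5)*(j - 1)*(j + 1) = j^3 - 5*j^2 - j + 5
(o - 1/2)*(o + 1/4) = o^2 - o/4 - 1/8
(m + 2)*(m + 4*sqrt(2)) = m^2 + 2*m + 4*sqrt(2)*m + 8*sqrt(2)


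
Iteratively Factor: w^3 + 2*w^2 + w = (w + 1)*(w^2 + w) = (w + 1)^2*(w)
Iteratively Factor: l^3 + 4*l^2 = (l + 4)*(l^2) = l*(l + 4)*(l)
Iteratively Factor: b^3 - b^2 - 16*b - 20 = (b + 2)*(b^2 - 3*b - 10) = (b + 2)^2*(b - 5)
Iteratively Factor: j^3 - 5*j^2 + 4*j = (j)*(j^2 - 5*j + 4) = j*(j - 1)*(j - 4)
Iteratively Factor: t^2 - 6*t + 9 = (t - 3)*(t - 3)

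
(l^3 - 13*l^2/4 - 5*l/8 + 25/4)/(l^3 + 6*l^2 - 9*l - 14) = (8*l^2 - 10*l - 25)/(8*(l^2 + 8*l + 7))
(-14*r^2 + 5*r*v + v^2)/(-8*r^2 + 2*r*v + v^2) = (7*r + v)/(4*r + v)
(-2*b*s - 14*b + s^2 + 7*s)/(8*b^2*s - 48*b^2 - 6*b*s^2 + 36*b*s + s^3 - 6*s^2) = (s + 7)/(-4*b*s + 24*b + s^2 - 6*s)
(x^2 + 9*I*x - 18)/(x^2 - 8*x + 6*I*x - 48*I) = (x + 3*I)/(x - 8)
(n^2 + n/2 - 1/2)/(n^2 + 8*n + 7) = (n - 1/2)/(n + 7)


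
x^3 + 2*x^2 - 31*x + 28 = (x - 4)*(x - 1)*(x + 7)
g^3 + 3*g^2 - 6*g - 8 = (g - 2)*(g + 1)*(g + 4)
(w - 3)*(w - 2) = w^2 - 5*w + 6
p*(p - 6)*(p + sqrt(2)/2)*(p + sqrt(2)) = p^4 - 6*p^3 + 3*sqrt(2)*p^3/2 - 9*sqrt(2)*p^2 + p^2 - 6*p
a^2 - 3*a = a*(a - 3)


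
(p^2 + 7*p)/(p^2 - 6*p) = (p + 7)/(p - 6)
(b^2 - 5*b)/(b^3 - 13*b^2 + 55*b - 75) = b/(b^2 - 8*b + 15)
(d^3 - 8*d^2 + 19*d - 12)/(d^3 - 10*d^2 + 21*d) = (d^2 - 5*d + 4)/(d*(d - 7))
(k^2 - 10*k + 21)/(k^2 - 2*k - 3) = (k - 7)/(k + 1)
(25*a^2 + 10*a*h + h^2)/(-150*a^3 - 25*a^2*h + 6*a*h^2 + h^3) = (-5*a - h)/(30*a^2 - a*h - h^2)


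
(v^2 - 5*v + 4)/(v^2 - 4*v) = (v - 1)/v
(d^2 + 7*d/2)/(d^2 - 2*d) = (d + 7/2)/(d - 2)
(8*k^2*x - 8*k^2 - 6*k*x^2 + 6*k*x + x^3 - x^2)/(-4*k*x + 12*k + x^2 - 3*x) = (-2*k*x + 2*k + x^2 - x)/(x - 3)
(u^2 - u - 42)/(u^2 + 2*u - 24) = (u - 7)/(u - 4)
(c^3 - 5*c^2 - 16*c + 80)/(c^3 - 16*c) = (c - 5)/c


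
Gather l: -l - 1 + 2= 1 - l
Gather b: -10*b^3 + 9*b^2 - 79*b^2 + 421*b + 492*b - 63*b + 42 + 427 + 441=-10*b^3 - 70*b^2 + 850*b + 910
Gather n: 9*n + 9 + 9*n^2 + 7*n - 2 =9*n^2 + 16*n + 7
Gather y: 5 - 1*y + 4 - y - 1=8 - 2*y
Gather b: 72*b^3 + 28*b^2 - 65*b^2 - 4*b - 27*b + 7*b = 72*b^3 - 37*b^2 - 24*b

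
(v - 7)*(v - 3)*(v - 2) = v^3 - 12*v^2 + 41*v - 42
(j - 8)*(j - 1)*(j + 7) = j^3 - 2*j^2 - 55*j + 56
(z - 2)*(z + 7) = z^2 + 5*z - 14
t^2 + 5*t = t*(t + 5)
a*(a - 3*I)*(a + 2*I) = a^3 - I*a^2 + 6*a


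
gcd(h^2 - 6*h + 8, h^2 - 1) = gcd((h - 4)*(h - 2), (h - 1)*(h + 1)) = 1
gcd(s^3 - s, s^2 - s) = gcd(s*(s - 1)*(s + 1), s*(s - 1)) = s^2 - s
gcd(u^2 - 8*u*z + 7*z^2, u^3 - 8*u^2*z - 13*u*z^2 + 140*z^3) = -u + 7*z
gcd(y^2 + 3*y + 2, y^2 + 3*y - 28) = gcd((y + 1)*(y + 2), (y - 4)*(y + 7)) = 1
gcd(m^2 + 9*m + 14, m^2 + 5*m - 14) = m + 7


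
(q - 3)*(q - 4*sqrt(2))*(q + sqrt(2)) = q^3 - 3*sqrt(2)*q^2 - 3*q^2 - 8*q + 9*sqrt(2)*q + 24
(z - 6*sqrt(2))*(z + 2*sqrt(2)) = z^2 - 4*sqrt(2)*z - 24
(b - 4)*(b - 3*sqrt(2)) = b^2 - 3*sqrt(2)*b - 4*b + 12*sqrt(2)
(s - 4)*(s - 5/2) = s^2 - 13*s/2 + 10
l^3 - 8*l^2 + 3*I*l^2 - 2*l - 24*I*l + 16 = (l - 8)*(l + I)*(l + 2*I)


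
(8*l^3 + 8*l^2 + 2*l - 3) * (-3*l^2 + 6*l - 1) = -24*l^5 + 24*l^4 + 34*l^3 + 13*l^2 - 20*l + 3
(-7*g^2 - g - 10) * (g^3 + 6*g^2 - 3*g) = -7*g^5 - 43*g^4 + 5*g^3 - 57*g^2 + 30*g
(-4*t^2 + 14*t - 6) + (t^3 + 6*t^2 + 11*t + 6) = t^3 + 2*t^2 + 25*t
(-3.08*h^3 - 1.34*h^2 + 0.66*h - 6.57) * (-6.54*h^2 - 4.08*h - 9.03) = 20.1432*h^5 + 21.33*h^4 + 28.9632*h^3 + 52.3752*h^2 + 20.8458*h + 59.3271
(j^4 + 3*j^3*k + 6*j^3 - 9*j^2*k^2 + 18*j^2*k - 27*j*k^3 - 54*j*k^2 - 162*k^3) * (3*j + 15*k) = 3*j^5 + 24*j^4*k + 18*j^4 + 18*j^3*k^2 + 144*j^3*k - 216*j^2*k^3 + 108*j^2*k^2 - 405*j*k^4 - 1296*j*k^3 - 2430*k^4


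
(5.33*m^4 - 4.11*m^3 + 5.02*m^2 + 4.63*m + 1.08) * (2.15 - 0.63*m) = -3.3579*m^5 + 14.0488*m^4 - 11.9991*m^3 + 7.8761*m^2 + 9.2741*m + 2.322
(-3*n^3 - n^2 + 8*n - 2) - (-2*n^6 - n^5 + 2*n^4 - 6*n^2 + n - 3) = 2*n^6 + n^5 - 2*n^4 - 3*n^3 + 5*n^2 + 7*n + 1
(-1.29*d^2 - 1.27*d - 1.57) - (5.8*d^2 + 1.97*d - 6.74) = -7.09*d^2 - 3.24*d + 5.17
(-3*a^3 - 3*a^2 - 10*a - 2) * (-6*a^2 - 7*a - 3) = 18*a^5 + 39*a^4 + 90*a^3 + 91*a^2 + 44*a + 6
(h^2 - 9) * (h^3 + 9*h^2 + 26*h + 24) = h^5 + 9*h^4 + 17*h^3 - 57*h^2 - 234*h - 216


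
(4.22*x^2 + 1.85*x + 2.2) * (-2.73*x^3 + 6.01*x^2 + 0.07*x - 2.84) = -11.5206*x^5 + 20.3117*x^4 + 5.4079*x^3 + 1.3667*x^2 - 5.1*x - 6.248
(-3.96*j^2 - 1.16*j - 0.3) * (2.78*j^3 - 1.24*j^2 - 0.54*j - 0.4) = -11.0088*j^5 + 1.6856*j^4 + 2.7428*j^3 + 2.5824*j^2 + 0.626*j + 0.12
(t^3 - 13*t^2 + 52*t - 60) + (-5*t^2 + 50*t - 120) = t^3 - 18*t^2 + 102*t - 180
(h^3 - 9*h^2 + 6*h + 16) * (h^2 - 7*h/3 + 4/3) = h^5 - 34*h^4/3 + 85*h^3/3 - 10*h^2 - 88*h/3 + 64/3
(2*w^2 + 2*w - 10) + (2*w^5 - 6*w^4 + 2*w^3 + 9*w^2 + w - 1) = 2*w^5 - 6*w^4 + 2*w^3 + 11*w^2 + 3*w - 11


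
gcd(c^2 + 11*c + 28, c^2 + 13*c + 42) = c + 7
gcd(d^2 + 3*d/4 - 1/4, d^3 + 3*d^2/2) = 1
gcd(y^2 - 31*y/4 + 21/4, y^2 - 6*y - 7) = y - 7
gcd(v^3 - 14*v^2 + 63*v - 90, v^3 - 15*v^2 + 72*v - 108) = v^2 - 9*v + 18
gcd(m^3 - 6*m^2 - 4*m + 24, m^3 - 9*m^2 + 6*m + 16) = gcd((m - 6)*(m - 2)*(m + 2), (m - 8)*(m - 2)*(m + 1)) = m - 2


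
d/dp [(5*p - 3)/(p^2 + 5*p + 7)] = (-5*p^2 + 6*p + 50)/(p^4 + 10*p^3 + 39*p^2 + 70*p + 49)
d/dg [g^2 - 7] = 2*g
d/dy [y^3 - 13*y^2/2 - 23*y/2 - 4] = 3*y^2 - 13*y - 23/2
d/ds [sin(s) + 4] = cos(s)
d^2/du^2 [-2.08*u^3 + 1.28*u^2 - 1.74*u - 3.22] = 2.56 - 12.48*u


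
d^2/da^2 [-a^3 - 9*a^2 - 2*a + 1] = -6*a - 18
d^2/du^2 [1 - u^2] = -2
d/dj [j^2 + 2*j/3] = 2*j + 2/3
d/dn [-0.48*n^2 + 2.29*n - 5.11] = 2.29 - 0.96*n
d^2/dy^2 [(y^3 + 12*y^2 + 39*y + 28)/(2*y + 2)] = 1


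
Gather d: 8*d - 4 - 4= 8*d - 8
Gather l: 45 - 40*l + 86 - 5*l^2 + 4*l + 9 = -5*l^2 - 36*l + 140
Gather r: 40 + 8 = 48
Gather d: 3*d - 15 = 3*d - 15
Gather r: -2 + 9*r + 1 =9*r - 1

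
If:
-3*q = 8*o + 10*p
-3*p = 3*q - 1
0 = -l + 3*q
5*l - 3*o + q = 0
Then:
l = -30/107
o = -160/321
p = 137/321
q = -10/107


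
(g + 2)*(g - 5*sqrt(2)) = g^2 - 5*sqrt(2)*g + 2*g - 10*sqrt(2)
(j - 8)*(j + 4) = j^2 - 4*j - 32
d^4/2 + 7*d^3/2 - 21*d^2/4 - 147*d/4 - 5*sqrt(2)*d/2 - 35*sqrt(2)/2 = (d/2 + sqrt(2))*(d + 7)*(d - 5*sqrt(2)/2)*(d + sqrt(2)/2)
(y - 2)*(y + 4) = y^2 + 2*y - 8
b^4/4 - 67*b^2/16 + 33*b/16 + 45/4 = (b/4 + 1)*(b - 3)*(b - 5/2)*(b + 3/2)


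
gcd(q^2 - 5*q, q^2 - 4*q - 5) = q - 5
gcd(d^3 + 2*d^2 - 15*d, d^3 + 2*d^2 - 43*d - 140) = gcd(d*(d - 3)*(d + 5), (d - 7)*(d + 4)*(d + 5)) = d + 5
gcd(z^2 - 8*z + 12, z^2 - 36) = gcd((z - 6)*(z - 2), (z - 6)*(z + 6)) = z - 6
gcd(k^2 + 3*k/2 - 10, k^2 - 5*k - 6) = 1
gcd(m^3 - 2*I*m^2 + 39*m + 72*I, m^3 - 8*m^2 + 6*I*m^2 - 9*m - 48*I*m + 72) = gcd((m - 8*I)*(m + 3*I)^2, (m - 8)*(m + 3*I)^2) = m^2 + 6*I*m - 9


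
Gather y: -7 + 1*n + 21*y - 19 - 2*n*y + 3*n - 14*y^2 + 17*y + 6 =4*n - 14*y^2 + y*(38 - 2*n) - 20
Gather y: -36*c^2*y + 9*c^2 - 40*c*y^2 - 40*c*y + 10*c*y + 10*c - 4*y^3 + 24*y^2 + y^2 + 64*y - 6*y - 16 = 9*c^2 + 10*c - 4*y^3 + y^2*(25 - 40*c) + y*(-36*c^2 - 30*c + 58) - 16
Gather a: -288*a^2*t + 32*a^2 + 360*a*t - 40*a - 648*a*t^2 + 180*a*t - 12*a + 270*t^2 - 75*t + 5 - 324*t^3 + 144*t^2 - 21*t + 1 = a^2*(32 - 288*t) + a*(-648*t^2 + 540*t - 52) - 324*t^3 + 414*t^2 - 96*t + 6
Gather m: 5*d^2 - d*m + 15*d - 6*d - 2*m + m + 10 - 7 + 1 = 5*d^2 + 9*d + m*(-d - 1) + 4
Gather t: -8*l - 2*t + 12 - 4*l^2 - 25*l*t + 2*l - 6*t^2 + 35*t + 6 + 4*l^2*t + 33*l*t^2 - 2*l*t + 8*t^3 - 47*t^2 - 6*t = -4*l^2 - 6*l + 8*t^3 + t^2*(33*l - 53) + t*(4*l^2 - 27*l + 27) + 18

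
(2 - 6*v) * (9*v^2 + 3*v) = -54*v^3 + 6*v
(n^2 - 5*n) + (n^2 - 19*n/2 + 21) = 2*n^2 - 29*n/2 + 21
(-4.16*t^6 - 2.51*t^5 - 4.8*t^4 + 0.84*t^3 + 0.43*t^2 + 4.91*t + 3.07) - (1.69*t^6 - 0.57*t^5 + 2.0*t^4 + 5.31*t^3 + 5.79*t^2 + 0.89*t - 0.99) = -5.85*t^6 - 1.94*t^5 - 6.8*t^4 - 4.47*t^3 - 5.36*t^2 + 4.02*t + 4.06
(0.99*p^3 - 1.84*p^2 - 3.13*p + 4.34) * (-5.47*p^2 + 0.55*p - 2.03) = -5.4153*p^5 + 10.6093*p^4 + 14.0994*p^3 - 21.7261*p^2 + 8.7409*p - 8.8102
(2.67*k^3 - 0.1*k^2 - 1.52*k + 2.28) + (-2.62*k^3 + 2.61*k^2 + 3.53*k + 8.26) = 0.0499999999999998*k^3 + 2.51*k^2 + 2.01*k + 10.54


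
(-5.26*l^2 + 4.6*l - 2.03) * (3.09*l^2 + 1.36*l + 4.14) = -16.2534*l^4 + 7.0604*l^3 - 21.7931*l^2 + 16.2832*l - 8.4042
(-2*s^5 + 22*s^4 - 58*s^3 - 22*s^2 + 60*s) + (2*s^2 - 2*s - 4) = -2*s^5 + 22*s^4 - 58*s^3 - 20*s^2 + 58*s - 4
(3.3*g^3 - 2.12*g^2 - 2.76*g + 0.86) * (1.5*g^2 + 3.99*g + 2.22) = 4.95*g^5 + 9.987*g^4 - 5.2728*g^3 - 14.4288*g^2 - 2.6958*g + 1.9092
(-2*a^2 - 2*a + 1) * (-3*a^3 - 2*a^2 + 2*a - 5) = 6*a^5 + 10*a^4 - 3*a^3 + 4*a^2 + 12*a - 5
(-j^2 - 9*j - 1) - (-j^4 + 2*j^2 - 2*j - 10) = j^4 - 3*j^2 - 7*j + 9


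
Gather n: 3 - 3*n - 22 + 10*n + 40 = 7*n + 21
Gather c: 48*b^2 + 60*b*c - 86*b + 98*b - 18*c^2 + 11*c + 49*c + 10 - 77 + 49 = 48*b^2 + 12*b - 18*c^2 + c*(60*b + 60) - 18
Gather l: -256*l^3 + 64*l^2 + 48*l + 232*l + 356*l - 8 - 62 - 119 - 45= -256*l^3 + 64*l^2 + 636*l - 234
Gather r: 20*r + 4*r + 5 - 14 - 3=24*r - 12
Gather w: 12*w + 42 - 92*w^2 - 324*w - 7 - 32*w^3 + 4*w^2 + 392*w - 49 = -32*w^3 - 88*w^2 + 80*w - 14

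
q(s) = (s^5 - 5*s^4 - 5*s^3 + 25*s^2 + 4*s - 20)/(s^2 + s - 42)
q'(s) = (-2*s - 1)*(s^5 - 5*s^4 - 5*s^3 + 25*s^2 + 4*s - 20)/(s^2 + s - 42)^2 + (5*s^4 - 20*s^3 - 15*s^2 + 50*s + 4)/(s^2 + s - 42)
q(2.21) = 0.27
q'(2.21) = 1.63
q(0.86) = 0.09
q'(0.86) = -0.64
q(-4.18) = 70.97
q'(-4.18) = -105.98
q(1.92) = -0.07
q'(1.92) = 0.78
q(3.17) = 3.48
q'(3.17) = 5.07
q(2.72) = 1.56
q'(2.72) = 3.44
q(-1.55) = -0.36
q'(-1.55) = 0.17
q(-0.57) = 0.33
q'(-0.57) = 0.59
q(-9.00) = -2874.67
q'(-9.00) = -104.84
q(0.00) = 0.48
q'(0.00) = -0.08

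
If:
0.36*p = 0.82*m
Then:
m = 0.439024390243902*p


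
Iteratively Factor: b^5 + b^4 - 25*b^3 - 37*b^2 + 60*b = (b - 1)*(b^4 + 2*b^3 - 23*b^2 - 60*b) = (b - 1)*(b + 3)*(b^3 - b^2 - 20*b) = (b - 1)*(b + 3)*(b + 4)*(b^2 - 5*b) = b*(b - 1)*(b + 3)*(b + 4)*(b - 5)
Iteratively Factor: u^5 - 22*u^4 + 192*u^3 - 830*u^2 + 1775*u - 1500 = (u - 5)*(u^4 - 17*u^3 + 107*u^2 - 295*u + 300) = (u - 5)*(u - 4)*(u^3 - 13*u^2 + 55*u - 75) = (u - 5)^2*(u - 4)*(u^2 - 8*u + 15) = (u - 5)^2*(u - 4)*(u - 3)*(u - 5)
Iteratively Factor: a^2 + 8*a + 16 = (a + 4)*(a + 4)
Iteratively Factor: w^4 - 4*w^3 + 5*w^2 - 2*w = (w - 2)*(w^3 - 2*w^2 + w) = (w - 2)*(w - 1)*(w^2 - w) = (w - 2)*(w - 1)^2*(w)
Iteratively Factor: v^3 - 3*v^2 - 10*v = (v + 2)*(v^2 - 5*v) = v*(v + 2)*(v - 5)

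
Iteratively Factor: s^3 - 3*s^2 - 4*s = (s)*(s^2 - 3*s - 4) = s*(s + 1)*(s - 4)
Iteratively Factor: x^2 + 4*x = (x)*(x + 4)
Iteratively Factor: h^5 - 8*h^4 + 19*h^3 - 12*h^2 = (h)*(h^4 - 8*h^3 + 19*h^2 - 12*h) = h*(h - 1)*(h^3 - 7*h^2 + 12*h) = h*(h - 4)*(h - 1)*(h^2 - 3*h) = h*(h - 4)*(h - 3)*(h - 1)*(h)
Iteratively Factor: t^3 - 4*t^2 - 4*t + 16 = (t - 4)*(t^2 - 4) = (t - 4)*(t - 2)*(t + 2)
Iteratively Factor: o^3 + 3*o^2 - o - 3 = (o - 1)*(o^2 + 4*o + 3) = (o - 1)*(o + 3)*(o + 1)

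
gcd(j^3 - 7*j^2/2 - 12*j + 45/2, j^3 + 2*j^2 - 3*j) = j + 3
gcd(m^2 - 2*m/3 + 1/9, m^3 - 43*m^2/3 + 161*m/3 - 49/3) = m - 1/3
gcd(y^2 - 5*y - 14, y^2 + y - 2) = y + 2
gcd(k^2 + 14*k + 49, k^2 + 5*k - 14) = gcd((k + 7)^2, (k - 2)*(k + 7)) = k + 7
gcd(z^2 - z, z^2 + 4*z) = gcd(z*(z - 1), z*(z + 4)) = z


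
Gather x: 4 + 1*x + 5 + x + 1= 2*x + 10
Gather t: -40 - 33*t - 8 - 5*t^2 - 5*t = -5*t^2 - 38*t - 48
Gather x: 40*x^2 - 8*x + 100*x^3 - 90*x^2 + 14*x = 100*x^3 - 50*x^2 + 6*x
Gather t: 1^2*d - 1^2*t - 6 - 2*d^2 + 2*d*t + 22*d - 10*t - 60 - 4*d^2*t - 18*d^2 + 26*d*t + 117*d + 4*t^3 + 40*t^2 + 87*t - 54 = -20*d^2 + 140*d + 4*t^3 + 40*t^2 + t*(-4*d^2 + 28*d + 76) - 120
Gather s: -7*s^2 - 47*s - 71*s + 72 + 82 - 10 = -7*s^2 - 118*s + 144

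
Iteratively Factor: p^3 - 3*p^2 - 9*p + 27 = (p - 3)*(p^2 - 9) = (p - 3)^2*(p + 3)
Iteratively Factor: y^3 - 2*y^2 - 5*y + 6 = (y - 3)*(y^2 + y - 2) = (y - 3)*(y + 2)*(y - 1)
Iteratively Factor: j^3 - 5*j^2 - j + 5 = (j - 5)*(j^2 - 1) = (j - 5)*(j - 1)*(j + 1)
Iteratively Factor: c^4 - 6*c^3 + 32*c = (c - 4)*(c^3 - 2*c^2 - 8*c) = (c - 4)^2*(c^2 + 2*c) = (c - 4)^2*(c + 2)*(c)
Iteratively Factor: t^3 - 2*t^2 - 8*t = (t - 4)*(t^2 + 2*t) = (t - 4)*(t + 2)*(t)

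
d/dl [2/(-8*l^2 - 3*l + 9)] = 2*(16*l + 3)/(8*l^2 + 3*l - 9)^2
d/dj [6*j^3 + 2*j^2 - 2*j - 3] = 18*j^2 + 4*j - 2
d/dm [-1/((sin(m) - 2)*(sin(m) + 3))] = (sin(2*m) + cos(m))/((sin(m) - 2)^2*(sin(m) + 3)^2)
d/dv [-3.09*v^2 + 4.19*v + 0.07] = 4.19 - 6.18*v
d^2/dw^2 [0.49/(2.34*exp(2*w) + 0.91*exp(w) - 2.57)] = (-(4.5864*exp(w) + 0.4459)*(2.34*exp(2*w) + 0.91*exp(w) - 2.57) + 0.49*(4.68*exp(w) + 0.91)*(9.36*exp(w) + 1.82)*exp(w))*exp(w)/(2.34*exp(2*w) + 0.91*exp(w) - 2.57)^3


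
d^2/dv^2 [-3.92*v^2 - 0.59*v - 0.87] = -7.84000000000000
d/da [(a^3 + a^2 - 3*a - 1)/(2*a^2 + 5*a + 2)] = (2*a^4 + 10*a^3 + 17*a^2 + 8*a - 1)/(4*a^4 + 20*a^3 + 33*a^2 + 20*a + 4)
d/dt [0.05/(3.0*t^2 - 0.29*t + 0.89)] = (0.0145 - 0.3*t)/(3.0*t^2 - 0.29*t + 0.89)^2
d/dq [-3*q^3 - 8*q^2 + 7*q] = -9*q^2 - 16*q + 7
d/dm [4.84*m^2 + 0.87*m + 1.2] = 9.68*m + 0.87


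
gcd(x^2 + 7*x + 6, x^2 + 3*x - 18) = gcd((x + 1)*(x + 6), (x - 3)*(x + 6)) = x + 6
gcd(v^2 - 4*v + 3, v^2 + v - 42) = 1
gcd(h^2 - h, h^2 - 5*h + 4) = h - 1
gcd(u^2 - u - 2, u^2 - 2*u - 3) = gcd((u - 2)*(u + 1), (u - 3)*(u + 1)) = u + 1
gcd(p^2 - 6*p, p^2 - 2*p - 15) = 1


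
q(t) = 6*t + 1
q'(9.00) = 6.00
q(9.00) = 55.00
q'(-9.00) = 6.00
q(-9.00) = -53.00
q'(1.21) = 6.00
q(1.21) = 8.26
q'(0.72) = 6.00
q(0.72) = 5.32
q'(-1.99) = 6.00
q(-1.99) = -10.94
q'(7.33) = 6.00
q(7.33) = 44.98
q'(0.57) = 6.00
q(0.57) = 4.42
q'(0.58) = 6.00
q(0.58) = 4.48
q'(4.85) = 6.00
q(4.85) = 30.10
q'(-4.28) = 6.00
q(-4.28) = -24.68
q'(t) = 6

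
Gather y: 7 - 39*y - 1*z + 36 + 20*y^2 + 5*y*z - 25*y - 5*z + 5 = 20*y^2 + y*(5*z - 64) - 6*z + 48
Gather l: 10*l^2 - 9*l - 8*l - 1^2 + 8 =10*l^2 - 17*l + 7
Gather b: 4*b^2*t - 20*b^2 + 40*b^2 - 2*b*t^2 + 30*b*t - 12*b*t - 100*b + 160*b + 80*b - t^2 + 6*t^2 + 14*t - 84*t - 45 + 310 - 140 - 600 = b^2*(4*t + 20) + b*(-2*t^2 + 18*t + 140) + 5*t^2 - 70*t - 475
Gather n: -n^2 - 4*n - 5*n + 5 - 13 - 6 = -n^2 - 9*n - 14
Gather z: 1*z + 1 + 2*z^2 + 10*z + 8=2*z^2 + 11*z + 9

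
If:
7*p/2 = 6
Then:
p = 12/7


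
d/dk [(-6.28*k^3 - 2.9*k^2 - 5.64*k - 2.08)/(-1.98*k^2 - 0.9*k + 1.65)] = (12.4344*k^4 + 11.304*k^3 - 39.6432*k^2 - 17.8068*k - 11.178)/(3.9204*k^4 + 3.564*k^3 - 5.724*k^2 - 2.97*k + 2.7225)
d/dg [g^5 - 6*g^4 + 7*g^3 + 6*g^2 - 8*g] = 5*g^4 - 24*g^3 + 21*g^2 + 12*g - 8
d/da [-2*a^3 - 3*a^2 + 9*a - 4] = -6*a^2 - 6*a + 9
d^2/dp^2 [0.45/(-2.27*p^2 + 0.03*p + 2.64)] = (-4.63761*p^2 + 0.06129*p + 0.45*(4.54*p - 0.03)*(9.08*p - 0.06) + 5.39352)/(-2.27*p^2 + 0.03*p + 2.64)^3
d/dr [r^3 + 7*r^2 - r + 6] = 3*r^2 + 14*r - 1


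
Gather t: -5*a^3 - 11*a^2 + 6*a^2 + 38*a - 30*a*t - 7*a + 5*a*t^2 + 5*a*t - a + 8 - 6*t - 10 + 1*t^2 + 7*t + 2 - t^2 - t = -5*a^3 - 5*a^2 + 5*a*t^2 - 25*a*t + 30*a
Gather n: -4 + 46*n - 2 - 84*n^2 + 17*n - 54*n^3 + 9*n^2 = -54*n^3 - 75*n^2 + 63*n - 6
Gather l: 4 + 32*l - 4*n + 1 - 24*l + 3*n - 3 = 8*l - n + 2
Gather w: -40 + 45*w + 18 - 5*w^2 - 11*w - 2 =-5*w^2 + 34*w - 24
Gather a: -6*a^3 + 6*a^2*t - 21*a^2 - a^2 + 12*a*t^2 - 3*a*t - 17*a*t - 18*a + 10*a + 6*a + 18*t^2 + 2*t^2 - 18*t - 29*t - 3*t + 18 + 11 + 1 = -6*a^3 + a^2*(6*t - 22) + a*(12*t^2 - 20*t - 2) + 20*t^2 - 50*t + 30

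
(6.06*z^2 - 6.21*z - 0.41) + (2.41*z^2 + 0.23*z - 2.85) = 8.47*z^2 - 5.98*z - 3.26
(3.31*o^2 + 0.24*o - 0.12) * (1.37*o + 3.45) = 4.5347*o^3 + 11.7483*o^2 + 0.6636*o - 0.414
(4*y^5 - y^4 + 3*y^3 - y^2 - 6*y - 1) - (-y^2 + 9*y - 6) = 4*y^5 - y^4 + 3*y^3 - 15*y + 5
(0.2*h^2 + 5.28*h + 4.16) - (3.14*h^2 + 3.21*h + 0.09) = -2.94*h^2 + 2.07*h + 4.07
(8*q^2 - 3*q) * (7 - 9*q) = -72*q^3 + 83*q^2 - 21*q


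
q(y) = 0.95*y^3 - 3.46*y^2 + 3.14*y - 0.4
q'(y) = 2.85*y^2 - 6.92*y + 3.14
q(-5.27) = -252.09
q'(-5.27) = 118.76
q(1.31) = -0.09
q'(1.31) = -1.03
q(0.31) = 0.27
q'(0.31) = 1.27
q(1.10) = 0.13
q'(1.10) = -1.02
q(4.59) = 32.98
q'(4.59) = 31.42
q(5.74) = 83.29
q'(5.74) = 57.32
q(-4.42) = -163.91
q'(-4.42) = 89.41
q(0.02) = -0.34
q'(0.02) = 3.00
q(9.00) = 440.15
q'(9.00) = 171.71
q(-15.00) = -4032.25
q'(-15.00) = 748.19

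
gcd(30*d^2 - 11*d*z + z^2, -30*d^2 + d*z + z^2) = -5*d + z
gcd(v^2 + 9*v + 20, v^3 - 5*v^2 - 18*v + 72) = v + 4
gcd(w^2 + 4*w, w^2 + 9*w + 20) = w + 4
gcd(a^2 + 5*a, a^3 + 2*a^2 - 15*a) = a^2 + 5*a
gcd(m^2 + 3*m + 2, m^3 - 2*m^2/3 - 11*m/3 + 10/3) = m + 2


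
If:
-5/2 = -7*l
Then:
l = 5/14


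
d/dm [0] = 0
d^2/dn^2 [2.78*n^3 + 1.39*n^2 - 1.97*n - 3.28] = 16.68*n + 2.78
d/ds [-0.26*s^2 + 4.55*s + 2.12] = 4.55 - 0.52*s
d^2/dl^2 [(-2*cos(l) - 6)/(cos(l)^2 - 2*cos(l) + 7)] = 4*(-9*(1 - cos(2*l))^2*cos(l) - 14*(1 - cos(2*l))^2 - 488*cos(l) + 96*cos(2*l) + 54*cos(3*l) + 2*cos(5*l) + 192)/(4*cos(l) - cos(2*l) - 15)^3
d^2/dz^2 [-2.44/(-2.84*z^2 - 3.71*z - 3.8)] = (-39.360128*z^2 - 51.417632*z + 2.44*(5.68*z + 3.71)*(11.36*z + 7.42) - 52.66496)/(2.84*z^2 + 3.71*z + 3.8)^3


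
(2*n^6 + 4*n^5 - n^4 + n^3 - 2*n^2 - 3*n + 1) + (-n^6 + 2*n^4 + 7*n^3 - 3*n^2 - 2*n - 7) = n^6 + 4*n^5 + n^4 + 8*n^3 - 5*n^2 - 5*n - 6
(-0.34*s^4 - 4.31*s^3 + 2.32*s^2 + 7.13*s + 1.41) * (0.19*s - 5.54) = -0.0646*s^5 + 1.0647*s^4 + 24.3182*s^3 - 11.4981*s^2 - 39.2323*s - 7.8114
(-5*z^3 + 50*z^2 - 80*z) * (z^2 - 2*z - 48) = -5*z^5 + 60*z^4 + 60*z^3 - 2240*z^2 + 3840*z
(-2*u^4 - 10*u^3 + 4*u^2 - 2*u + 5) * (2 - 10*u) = 20*u^5 + 96*u^4 - 60*u^3 + 28*u^2 - 54*u + 10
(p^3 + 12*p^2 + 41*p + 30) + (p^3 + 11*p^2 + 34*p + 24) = 2*p^3 + 23*p^2 + 75*p + 54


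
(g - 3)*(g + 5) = g^2 + 2*g - 15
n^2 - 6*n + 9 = (n - 3)^2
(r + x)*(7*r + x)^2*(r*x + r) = 49*r^4*x + 49*r^4 + 63*r^3*x^2 + 63*r^3*x + 15*r^2*x^3 + 15*r^2*x^2 + r*x^4 + r*x^3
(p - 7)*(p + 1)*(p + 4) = p^3 - 2*p^2 - 31*p - 28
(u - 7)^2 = u^2 - 14*u + 49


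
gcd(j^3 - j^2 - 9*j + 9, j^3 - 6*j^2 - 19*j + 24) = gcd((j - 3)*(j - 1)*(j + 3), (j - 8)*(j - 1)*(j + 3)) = j^2 + 2*j - 3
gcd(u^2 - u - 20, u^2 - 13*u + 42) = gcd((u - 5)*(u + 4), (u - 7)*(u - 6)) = 1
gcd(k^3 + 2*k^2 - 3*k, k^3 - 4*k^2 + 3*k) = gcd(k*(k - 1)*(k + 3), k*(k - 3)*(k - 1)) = k^2 - k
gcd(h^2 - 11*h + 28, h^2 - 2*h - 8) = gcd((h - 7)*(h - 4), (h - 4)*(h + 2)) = h - 4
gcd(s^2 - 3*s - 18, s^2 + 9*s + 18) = s + 3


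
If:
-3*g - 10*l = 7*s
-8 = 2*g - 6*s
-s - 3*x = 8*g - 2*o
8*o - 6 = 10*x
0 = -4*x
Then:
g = 1/50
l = -118/125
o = 3/4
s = 67/50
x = 0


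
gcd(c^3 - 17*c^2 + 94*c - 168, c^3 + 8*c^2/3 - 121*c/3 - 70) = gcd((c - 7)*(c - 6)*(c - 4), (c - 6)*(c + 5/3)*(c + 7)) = c - 6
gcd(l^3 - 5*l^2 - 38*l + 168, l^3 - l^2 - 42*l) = l^2 - l - 42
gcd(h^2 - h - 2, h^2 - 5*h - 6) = h + 1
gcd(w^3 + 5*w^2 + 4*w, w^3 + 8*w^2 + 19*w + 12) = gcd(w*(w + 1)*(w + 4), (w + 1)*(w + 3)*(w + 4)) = w^2 + 5*w + 4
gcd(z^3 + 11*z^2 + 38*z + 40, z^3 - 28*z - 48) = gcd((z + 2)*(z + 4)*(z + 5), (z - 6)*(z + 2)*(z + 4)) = z^2 + 6*z + 8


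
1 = 1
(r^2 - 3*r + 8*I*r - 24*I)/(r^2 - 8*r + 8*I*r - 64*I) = (r - 3)/(r - 8)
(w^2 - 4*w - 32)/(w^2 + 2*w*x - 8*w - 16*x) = (w + 4)/(w + 2*x)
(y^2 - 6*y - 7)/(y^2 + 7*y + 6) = (y - 7)/(y + 6)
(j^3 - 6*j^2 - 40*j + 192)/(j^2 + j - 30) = (j^2 - 12*j + 32)/(j - 5)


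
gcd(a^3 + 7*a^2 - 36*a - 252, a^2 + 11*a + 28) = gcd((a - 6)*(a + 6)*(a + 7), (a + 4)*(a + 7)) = a + 7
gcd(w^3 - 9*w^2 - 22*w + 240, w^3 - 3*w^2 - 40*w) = w^2 - 3*w - 40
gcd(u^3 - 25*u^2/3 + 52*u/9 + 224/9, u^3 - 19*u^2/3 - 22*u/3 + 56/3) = u - 7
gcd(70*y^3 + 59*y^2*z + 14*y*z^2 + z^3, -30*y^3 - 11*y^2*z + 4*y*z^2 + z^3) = 10*y^2 + 7*y*z + z^2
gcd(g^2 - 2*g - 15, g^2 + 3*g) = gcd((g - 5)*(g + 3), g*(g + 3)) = g + 3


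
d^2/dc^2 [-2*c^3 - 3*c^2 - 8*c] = -12*c - 6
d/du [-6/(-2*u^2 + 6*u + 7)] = 12*(3 - 2*u)/(-2*u^2 + 6*u + 7)^2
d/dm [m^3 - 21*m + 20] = 3*m^2 - 21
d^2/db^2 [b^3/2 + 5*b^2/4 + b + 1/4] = 3*b + 5/2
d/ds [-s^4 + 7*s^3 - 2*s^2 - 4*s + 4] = -4*s^3 + 21*s^2 - 4*s - 4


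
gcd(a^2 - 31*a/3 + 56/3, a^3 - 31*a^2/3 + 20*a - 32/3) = a - 8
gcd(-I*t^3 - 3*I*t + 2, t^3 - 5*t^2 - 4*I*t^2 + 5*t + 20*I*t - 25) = t + I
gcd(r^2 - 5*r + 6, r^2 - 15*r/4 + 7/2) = r - 2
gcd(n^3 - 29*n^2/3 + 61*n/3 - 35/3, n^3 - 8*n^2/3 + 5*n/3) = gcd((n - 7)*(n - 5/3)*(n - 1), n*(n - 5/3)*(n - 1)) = n^2 - 8*n/3 + 5/3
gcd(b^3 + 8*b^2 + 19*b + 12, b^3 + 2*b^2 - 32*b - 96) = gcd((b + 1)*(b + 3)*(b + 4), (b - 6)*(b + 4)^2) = b + 4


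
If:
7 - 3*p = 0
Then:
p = 7/3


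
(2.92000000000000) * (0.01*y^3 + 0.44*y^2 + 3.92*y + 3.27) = 0.0292*y^3 + 1.2848*y^2 + 11.4464*y + 9.5484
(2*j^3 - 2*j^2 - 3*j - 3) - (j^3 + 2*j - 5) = j^3 - 2*j^2 - 5*j + 2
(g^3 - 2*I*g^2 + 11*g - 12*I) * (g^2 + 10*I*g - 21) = g^5 + 8*I*g^4 + 10*g^3 + 140*I*g^2 - 111*g + 252*I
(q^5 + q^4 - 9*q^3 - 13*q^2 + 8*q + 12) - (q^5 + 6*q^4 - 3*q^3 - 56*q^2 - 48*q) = -5*q^4 - 6*q^3 + 43*q^2 + 56*q + 12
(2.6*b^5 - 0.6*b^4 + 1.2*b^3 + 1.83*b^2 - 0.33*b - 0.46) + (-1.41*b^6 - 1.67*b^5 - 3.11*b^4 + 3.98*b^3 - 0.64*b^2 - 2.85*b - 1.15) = -1.41*b^6 + 0.93*b^5 - 3.71*b^4 + 5.18*b^3 + 1.19*b^2 - 3.18*b - 1.61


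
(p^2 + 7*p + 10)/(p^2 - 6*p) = (p^2 + 7*p + 10)/(p*(p - 6))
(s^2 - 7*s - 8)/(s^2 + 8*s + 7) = (s - 8)/(s + 7)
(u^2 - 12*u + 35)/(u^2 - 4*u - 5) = (u - 7)/(u + 1)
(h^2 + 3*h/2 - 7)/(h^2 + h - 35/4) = 2*(h - 2)/(2*h - 5)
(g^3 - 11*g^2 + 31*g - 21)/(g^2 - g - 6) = (g^2 - 8*g + 7)/(g + 2)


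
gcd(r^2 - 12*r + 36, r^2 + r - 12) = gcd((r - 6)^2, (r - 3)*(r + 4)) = 1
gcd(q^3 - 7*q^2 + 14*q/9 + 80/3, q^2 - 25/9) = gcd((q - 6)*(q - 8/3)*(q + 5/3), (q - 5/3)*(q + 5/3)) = q + 5/3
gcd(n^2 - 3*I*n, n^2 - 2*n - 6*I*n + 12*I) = 1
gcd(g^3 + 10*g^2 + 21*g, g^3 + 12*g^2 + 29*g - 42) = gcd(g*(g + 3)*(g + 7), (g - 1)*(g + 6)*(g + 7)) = g + 7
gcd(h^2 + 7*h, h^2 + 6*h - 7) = h + 7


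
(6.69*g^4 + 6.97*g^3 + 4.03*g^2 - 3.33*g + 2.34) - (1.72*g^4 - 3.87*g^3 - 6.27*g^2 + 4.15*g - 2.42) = 4.97*g^4 + 10.84*g^3 + 10.3*g^2 - 7.48*g + 4.76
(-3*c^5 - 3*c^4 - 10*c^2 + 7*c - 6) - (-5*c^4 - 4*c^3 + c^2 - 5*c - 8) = -3*c^5 + 2*c^4 + 4*c^3 - 11*c^2 + 12*c + 2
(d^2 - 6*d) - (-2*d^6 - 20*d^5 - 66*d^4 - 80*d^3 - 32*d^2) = 2*d^6 + 20*d^5 + 66*d^4 + 80*d^3 + 33*d^2 - 6*d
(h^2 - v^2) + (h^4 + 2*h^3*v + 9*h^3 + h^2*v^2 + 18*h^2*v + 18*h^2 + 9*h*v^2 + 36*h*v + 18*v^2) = h^4 + 2*h^3*v + 9*h^3 + h^2*v^2 + 18*h^2*v + 19*h^2 + 9*h*v^2 + 36*h*v + 17*v^2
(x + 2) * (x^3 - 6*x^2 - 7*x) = x^4 - 4*x^3 - 19*x^2 - 14*x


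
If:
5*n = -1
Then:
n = -1/5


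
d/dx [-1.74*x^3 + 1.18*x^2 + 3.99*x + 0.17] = -5.22*x^2 + 2.36*x + 3.99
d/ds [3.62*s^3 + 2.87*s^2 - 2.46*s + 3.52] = 10.86*s^2 + 5.74*s - 2.46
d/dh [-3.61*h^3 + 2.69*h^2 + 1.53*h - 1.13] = -10.83*h^2 + 5.38*h + 1.53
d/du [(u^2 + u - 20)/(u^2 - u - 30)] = -2/(u^2 - 12*u + 36)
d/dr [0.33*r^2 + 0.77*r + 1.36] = 0.66*r + 0.77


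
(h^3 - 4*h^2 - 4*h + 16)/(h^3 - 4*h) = (h - 4)/h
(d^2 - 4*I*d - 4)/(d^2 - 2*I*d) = (d - 2*I)/d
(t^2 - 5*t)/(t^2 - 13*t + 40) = t/(t - 8)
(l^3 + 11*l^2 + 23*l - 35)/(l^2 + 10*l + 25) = (l^2 + 6*l - 7)/(l + 5)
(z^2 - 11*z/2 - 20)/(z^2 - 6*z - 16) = (z + 5/2)/(z + 2)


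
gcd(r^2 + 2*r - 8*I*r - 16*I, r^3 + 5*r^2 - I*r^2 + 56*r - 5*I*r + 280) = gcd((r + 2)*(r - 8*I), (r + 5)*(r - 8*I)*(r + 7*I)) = r - 8*I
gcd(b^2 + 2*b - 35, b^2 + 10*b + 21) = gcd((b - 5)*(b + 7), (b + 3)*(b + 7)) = b + 7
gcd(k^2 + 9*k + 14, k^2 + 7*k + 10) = k + 2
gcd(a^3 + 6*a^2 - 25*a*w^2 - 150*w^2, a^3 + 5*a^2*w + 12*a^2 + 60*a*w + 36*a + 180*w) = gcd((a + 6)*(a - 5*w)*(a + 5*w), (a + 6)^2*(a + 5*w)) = a^2 + 5*a*w + 6*a + 30*w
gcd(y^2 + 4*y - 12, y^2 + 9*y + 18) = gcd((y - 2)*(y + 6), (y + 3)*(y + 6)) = y + 6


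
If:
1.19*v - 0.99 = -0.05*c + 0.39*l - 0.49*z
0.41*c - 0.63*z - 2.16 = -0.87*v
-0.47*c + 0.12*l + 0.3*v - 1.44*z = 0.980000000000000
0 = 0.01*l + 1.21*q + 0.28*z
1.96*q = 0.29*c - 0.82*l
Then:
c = 1.44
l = 0.00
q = 0.21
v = 1.15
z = -0.91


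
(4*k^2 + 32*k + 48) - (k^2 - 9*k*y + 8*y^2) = 3*k^2 + 9*k*y + 32*k - 8*y^2 + 48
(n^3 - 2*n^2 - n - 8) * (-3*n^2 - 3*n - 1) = -3*n^5 + 3*n^4 + 8*n^3 + 29*n^2 + 25*n + 8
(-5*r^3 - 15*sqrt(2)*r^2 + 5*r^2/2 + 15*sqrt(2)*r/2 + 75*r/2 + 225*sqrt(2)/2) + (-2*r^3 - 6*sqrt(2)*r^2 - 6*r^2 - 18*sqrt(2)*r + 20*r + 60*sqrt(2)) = -7*r^3 - 21*sqrt(2)*r^2 - 7*r^2/2 - 21*sqrt(2)*r/2 + 115*r/2 + 345*sqrt(2)/2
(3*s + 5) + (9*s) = 12*s + 5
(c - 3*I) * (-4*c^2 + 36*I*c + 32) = -4*c^3 + 48*I*c^2 + 140*c - 96*I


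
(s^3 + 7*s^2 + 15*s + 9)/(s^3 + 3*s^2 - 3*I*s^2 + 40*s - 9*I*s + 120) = (s^2 + 4*s + 3)/(s^2 - 3*I*s + 40)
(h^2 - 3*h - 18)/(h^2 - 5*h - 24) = (h - 6)/(h - 8)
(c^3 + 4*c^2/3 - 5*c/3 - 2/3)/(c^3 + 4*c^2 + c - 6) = (c + 1/3)/(c + 3)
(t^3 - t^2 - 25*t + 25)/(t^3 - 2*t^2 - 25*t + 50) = (t - 1)/(t - 2)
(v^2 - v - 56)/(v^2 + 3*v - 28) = (v - 8)/(v - 4)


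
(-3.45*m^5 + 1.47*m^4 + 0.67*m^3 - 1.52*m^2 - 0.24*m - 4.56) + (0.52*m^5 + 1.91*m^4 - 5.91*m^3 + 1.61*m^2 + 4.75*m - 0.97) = -2.93*m^5 + 3.38*m^4 - 5.24*m^3 + 0.0900000000000001*m^2 + 4.51*m - 5.53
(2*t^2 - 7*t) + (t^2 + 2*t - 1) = 3*t^2 - 5*t - 1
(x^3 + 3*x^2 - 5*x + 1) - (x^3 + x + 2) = 3*x^2 - 6*x - 1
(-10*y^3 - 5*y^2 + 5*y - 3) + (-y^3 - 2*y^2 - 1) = -11*y^3 - 7*y^2 + 5*y - 4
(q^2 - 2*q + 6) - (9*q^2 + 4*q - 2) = -8*q^2 - 6*q + 8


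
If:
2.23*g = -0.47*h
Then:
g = -0.210762331838565*h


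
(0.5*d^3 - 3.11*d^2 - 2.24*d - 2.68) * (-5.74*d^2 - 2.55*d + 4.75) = -2.87*d^5 + 16.5764*d^4 + 23.1631*d^3 + 6.3227*d^2 - 3.806*d - 12.73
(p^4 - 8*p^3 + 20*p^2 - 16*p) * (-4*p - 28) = -4*p^5 + 4*p^4 + 144*p^3 - 496*p^2 + 448*p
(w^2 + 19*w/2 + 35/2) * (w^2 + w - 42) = w^4 + 21*w^3/2 - 15*w^2 - 763*w/2 - 735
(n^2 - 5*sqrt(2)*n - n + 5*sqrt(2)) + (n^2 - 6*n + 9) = 2*n^2 - 5*sqrt(2)*n - 7*n + 5*sqrt(2) + 9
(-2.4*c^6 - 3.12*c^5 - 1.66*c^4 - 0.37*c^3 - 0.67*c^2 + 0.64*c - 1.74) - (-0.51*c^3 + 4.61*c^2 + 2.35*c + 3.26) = -2.4*c^6 - 3.12*c^5 - 1.66*c^4 + 0.14*c^3 - 5.28*c^2 - 1.71*c - 5.0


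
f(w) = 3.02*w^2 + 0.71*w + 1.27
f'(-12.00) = -71.77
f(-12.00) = 427.63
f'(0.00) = 0.71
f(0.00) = 1.27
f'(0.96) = 6.51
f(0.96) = 4.73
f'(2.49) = 15.75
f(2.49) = 21.76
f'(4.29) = 26.62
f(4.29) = 59.90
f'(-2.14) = -12.22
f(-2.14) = 13.58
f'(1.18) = 7.84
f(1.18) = 6.31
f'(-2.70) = -15.60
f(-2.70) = 21.37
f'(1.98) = 12.67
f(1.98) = 14.52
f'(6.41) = 39.43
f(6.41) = 129.91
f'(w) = 6.04*w + 0.71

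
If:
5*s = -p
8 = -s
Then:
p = 40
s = -8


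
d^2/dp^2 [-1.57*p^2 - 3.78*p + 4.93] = -3.14000000000000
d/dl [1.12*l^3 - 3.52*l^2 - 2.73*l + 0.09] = 3.36*l^2 - 7.04*l - 2.73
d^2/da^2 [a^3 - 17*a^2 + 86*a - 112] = 6*a - 34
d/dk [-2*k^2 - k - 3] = -4*k - 1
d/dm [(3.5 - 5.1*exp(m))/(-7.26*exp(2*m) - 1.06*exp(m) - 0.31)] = (-37.026*exp(2*m) + 50.82*exp(m) + 5.291)*exp(m)/(52.7076*exp(4*m) + 15.3912*exp(3*m) + 5.6248*exp(2*m) + 0.6572*exp(m) + 0.0961)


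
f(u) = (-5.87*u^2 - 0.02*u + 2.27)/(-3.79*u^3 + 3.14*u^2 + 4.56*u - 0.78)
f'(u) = (-11.74*u - 0.02)/(-3.79*u^3 + 3.14*u^2 + 4.56*u - 0.78) + (-5.87*u^2 - 0.02*u + 2.27)*(11.37*u^2 - 6.28*u - 4.56)/(-3.79*u^3 + 3.14*u^2 + 4.56*u - 0.78)^2 = (-22.2473*u^4 - 0.151600000000002*u^3 - 0.894500000000001*u^2 - 5.0984*u - 10.3356)/(14.3641*u^6 - 23.8012*u^5 - 24.7052*u^4 + 34.5492*u^3 + 15.8952*u^2 - 7.1136*u + 0.6084)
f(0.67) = -0.15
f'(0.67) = -2.88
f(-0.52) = -0.39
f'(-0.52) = -3.05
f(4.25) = 0.48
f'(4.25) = -0.16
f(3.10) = 0.78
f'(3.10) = -0.44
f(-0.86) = -65.43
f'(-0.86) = -18956.20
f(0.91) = -0.84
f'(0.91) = -3.21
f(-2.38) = -0.54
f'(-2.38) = -0.22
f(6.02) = 0.31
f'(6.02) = -0.06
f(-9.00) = -0.16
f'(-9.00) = -0.02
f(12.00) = 0.14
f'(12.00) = -0.01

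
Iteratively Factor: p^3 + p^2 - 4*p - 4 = (p + 1)*(p^2 - 4) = (p + 1)*(p + 2)*(p - 2)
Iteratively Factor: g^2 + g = (g)*(g + 1)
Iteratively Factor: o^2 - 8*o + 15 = (o - 3)*(o - 5)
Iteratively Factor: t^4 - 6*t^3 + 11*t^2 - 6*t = (t)*(t^3 - 6*t^2 + 11*t - 6) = t*(t - 1)*(t^2 - 5*t + 6) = t*(t - 2)*(t - 1)*(t - 3)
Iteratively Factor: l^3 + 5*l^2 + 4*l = (l + 4)*(l^2 + l) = (l + 1)*(l + 4)*(l)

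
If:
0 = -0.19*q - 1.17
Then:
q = -6.16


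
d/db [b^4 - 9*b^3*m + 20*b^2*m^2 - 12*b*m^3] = 4*b^3 - 27*b^2*m + 40*b*m^2 - 12*m^3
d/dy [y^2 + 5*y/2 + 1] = 2*y + 5/2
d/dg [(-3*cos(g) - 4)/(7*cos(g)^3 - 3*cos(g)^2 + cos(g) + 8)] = (-42*cos(g)^3 - 75*cos(g)^2 + 24*cos(g) + 20)*sin(g)/(7*cos(g)^3 - 3*cos(g)^2 + cos(g) + 8)^2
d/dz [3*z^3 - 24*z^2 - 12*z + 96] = 9*z^2 - 48*z - 12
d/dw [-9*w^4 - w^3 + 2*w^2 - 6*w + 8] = -36*w^3 - 3*w^2 + 4*w - 6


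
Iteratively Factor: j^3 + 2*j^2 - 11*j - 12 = (j - 3)*(j^2 + 5*j + 4) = (j - 3)*(j + 4)*(j + 1)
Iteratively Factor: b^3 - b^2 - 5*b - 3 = (b - 3)*(b^2 + 2*b + 1) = (b - 3)*(b + 1)*(b + 1)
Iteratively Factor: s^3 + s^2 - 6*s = (s - 2)*(s^2 + 3*s) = s*(s - 2)*(s + 3)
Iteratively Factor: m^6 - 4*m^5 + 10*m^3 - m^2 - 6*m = (m - 2)*(m^5 - 2*m^4 - 4*m^3 + 2*m^2 + 3*m) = (m - 2)*(m - 1)*(m^4 - m^3 - 5*m^2 - 3*m) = (m - 2)*(m - 1)*(m + 1)*(m^3 - 2*m^2 - 3*m) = (m - 2)*(m - 1)*(m + 1)^2*(m^2 - 3*m) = (m - 3)*(m - 2)*(m - 1)*(m + 1)^2*(m)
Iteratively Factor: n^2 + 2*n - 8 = (n + 4)*(n - 2)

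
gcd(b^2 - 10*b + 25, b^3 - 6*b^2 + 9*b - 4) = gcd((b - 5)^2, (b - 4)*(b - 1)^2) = 1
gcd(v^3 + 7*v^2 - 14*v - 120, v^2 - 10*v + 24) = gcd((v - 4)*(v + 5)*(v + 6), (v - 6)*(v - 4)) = v - 4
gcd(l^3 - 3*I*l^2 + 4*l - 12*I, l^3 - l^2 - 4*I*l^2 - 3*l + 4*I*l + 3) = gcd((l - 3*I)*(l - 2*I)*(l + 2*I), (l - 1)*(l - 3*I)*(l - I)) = l - 3*I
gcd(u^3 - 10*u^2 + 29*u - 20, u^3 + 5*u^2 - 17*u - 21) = 1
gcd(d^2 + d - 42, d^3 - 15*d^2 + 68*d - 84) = d - 6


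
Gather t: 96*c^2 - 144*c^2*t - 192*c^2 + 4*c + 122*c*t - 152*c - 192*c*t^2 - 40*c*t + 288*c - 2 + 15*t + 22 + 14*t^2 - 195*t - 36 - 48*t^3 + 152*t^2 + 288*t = -96*c^2 + 140*c - 48*t^3 + t^2*(166 - 192*c) + t*(-144*c^2 + 82*c + 108) - 16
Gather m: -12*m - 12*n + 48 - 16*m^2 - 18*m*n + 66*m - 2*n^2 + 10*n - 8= -16*m^2 + m*(54 - 18*n) - 2*n^2 - 2*n + 40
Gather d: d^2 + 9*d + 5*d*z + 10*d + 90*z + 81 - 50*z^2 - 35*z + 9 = d^2 + d*(5*z + 19) - 50*z^2 + 55*z + 90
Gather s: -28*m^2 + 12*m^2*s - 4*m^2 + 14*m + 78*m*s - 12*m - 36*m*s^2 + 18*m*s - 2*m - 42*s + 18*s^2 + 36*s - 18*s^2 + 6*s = -32*m^2 - 36*m*s^2 + s*(12*m^2 + 96*m)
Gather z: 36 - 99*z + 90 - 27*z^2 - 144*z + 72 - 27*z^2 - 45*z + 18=-54*z^2 - 288*z + 216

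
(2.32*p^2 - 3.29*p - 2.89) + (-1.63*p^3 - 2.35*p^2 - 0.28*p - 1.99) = -1.63*p^3 - 0.0300000000000002*p^2 - 3.57*p - 4.88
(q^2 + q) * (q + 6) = q^3 + 7*q^2 + 6*q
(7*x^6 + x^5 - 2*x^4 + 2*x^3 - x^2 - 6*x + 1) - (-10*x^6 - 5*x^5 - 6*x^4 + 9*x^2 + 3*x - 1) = 17*x^6 + 6*x^5 + 4*x^4 + 2*x^3 - 10*x^2 - 9*x + 2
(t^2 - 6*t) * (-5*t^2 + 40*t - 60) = -5*t^4 + 70*t^3 - 300*t^2 + 360*t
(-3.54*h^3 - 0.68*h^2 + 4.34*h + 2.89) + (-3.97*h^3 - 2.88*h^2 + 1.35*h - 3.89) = -7.51*h^3 - 3.56*h^2 + 5.69*h - 1.0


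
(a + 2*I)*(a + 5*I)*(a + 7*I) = a^3 + 14*I*a^2 - 59*a - 70*I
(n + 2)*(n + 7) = n^2 + 9*n + 14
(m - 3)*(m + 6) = m^2 + 3*m - 18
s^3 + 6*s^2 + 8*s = s*(s + 2)*(s + 4)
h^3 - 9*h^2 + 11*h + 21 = (h - 7)*(h - 3)*(h + 1)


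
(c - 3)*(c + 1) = c^2 - 2*c - 3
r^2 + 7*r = r*(r + 7)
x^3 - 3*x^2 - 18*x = x*(x - 6)*(x + 3)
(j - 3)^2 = j^2 - 6*j + 9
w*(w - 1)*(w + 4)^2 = w^4 + 7*w^3 + 8*w^2 - 16*w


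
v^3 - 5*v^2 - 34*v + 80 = (v - 8)*(v - 2)*(v + 5)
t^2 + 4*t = t*(t + 4)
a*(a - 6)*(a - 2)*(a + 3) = a^4 - 5*a^3 - 12*a^2 + 36*a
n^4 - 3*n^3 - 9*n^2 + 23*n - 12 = (n - 4)*(n - 1)^2*(n + 3)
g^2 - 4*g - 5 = (g - 5)*(g + 1)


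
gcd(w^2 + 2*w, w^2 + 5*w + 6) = w + 2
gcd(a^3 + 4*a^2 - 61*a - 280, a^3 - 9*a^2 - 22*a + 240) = a^2 - 3*a - 40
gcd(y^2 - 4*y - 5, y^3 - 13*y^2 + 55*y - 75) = y - 5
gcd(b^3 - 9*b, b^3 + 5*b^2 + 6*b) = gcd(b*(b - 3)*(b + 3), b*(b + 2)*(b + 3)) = b^2 + 3*b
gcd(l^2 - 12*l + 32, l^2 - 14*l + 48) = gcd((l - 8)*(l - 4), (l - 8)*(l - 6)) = l - 8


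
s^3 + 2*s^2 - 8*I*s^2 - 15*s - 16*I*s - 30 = (s + 2)*(s - 5*I)*(s - 3*I)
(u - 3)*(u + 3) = u^2 - 9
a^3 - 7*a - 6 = (a - 3)*(a + 1)*(a + 2)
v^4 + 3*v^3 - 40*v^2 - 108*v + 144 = (v - 6)*(v - 1)*(v + 4)*(v + 6)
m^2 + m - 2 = (m - 1)*(m + 2)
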